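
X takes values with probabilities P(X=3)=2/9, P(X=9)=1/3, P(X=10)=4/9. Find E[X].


E[X] = sum(x * P(x))
= 3*2/9 + 9*1/3 + 10*4/9
= 73/9

73/9


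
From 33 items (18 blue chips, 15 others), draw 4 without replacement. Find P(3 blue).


P(X=3) = C(18,3)*C(15,1) / C(33,4)
= 816*15 / 40920
= 12240/40920 = 102/341

102/341


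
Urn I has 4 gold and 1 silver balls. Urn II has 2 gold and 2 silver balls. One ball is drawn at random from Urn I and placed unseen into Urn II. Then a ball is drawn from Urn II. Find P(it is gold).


P(transfer gold) = 4/5; P(transfer silver) = 1/5
If gold transferred: Urn II has 3 gold of 5, so P(gold|gold moved) = 3/5
If silver transferred: Urn II has 2 gold of 5, so P(gold|silver moved) = 2/5
By total probability: P(gold) = 4/5*3/5 + 1/5*2/5 = 14/25

14/25


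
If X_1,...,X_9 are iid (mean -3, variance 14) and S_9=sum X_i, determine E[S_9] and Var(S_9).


E[S_n] = n*mu = 9*-3 = -27
Var(S_n) = n*sigma^2 = 9*14 = 126

E[S_9]=-27, Var(S_9)=126


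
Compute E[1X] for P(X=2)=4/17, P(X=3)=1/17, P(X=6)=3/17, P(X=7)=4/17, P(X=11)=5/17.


E[1X] = sum(g(x)*P(x))
= 2*4/17 + 3*1/17 + 6*3/17 + 7*4/17 + 11*5/17
= 112/17

112/17


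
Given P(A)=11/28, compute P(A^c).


P(A') = 1 - P(A) = 1 - 11/28 = 17/28

17/28


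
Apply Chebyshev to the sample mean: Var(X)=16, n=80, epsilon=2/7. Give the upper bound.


Var(Xbar) = Var(X)/n = 16/80
Chebyshev: P(|Xbar-mu| >= 2/7) <= Var(Xbar)/(2/7)^2 = (1/5)/(4/49) = 49/20
Bound exceeds 1, so trivial bound: 1

1


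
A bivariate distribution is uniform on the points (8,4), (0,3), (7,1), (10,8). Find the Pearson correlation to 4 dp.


Cov(X,Y) = 4.7500, Var(X) = 14.1875, Var(Y) = 6.5000
rho = Cov/(sqrt(VarX)*sqrt(VarY)) = 0.4946

0.4946


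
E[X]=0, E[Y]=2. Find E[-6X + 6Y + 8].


E[-6X + 6Y + 8] = -6*E[X] + 6*E[Y] + 8
= (-6)*(0) + (6)*(2) + (8)
= 0 + 12 + 8 = 20

20


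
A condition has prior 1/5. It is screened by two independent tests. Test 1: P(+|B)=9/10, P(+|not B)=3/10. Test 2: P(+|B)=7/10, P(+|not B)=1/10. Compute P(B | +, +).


After test 1: P(+) = 9/10*1/5 + 3/10*4/5 = 21/50
P(B|+) = (9/50)/(21/50) = 3/7
After test 2 (use post1 as new prior): P(+) = 7/10*3/7 + 1/10*4/7 = 5/14
P(B|+,+) = (3/10)/(5/14) = 21/25

21/25


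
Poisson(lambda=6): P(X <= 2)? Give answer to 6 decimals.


P(X<=2) = e^(-6)*6^0/0! + e^(-6)*6^1/1! + e^(-6)*6^2/2!
≈ 0.0024787522 + 0.0148725131 + 0.0446175392
= 0.0619688045
≈ 0.061969

0.061969


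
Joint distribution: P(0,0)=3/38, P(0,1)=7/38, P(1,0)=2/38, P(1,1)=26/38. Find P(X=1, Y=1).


Read from table: P(X=1, Y=1) = 26/38 = 13/19

13/19


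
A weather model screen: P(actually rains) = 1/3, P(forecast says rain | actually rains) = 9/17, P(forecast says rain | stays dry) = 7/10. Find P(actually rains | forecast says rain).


P(A) = P(A|B)P(B) + P(A|B')P(B') = 9/17*1/3 + 7/10*2/3 = 164/255
P(B|A) = P(A|B)P(B)/P(A) = (3/17)/(164/255) = 45/164

45/164


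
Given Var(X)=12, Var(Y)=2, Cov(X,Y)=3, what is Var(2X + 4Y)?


Var(2X + 4Y) = 2^2*Var(X) + 4^2*Var(Y) + 2*2*4*Cov(X,Y)
= 4*12 + 16*2 + 16*3
= 48 + 32 + 48 = 128

128


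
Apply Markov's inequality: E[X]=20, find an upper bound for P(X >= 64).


Markov: P(X >= a) <= E[X]/a
P(X >= 64) <= 20/64 = 5/16

5/16


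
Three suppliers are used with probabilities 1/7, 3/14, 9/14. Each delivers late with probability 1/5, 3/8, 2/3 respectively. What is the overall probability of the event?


P(A) = P(A|B1)P(B1) + P(A|B2)P(B2) + P(A|B3)P(B3)
= 1/5*1/7 + 3/8*3/14 + 2/3*9/14
= 1/35 + 9/112 + 3/7 = 43/80

43/80


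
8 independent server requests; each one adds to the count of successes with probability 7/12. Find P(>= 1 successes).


P(at least one) = 1 - P(none)
P(none) = (1 - 7/12)^8 = (5/12)^8 = 390625/429981696
P(at least one) = 1 - 390625/429981696 = 429591071/429981696

429591071/429981696


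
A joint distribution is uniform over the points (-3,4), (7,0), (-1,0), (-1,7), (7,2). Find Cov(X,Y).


E[X]=9/5, E[Y]=13/5, E[XY]=-1
Cov(X,Y) = E[XY] - E[X]E[Y] = -1 - 9/5*13/5 = -142/25

-142/25


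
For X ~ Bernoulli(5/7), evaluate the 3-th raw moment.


For Bernoulli: X in {0,1}
E[X^3] = 0^3*(1-5/7) + 1^3*5/7 = 5/7

5/7


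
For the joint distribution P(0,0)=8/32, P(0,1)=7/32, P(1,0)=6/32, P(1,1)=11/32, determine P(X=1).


P(X=1) = P(1,0)+P(1,1) = 6/32 + 11/32 = 17/32

17/32


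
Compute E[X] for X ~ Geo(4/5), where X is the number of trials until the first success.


For geometric (trials until first success), E[X] = 1/p = 1/(4/5) = 5/4

5/4


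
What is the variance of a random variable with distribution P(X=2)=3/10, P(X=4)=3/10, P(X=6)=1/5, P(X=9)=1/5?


E[X] = 24/5, E[X^2] = 147/5
Var(X) = E[X^2] - (E[X])^2 = 147/5 - (24/5)^2 = 159/25

159/25


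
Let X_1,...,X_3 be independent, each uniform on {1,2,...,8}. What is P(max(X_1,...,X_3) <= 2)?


P(max <= 2) = P(all X_i <= 2) = (P(X_1 <= 2))^3
= (2/8)^3 = (1/4)^3 = 1/64

1/64


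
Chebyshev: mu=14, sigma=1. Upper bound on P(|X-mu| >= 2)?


k = 2/1 = 2
Chebyshev: P(|X-mu| >= k*sigma) <= 1/k^2 = 1/2^2 = 1/4

1/4


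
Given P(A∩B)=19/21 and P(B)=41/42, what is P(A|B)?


P(A|B) = P(A∩B)/P(B) = (38/42)/(41/42) = 38/41

38/41


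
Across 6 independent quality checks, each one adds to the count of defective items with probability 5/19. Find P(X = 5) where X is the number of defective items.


P(X=5) = C(6,5) * p^5 * (1-p)^1
= 6 * 3125/2476099 * 14/19
= 262500/47045881

262500/47045881


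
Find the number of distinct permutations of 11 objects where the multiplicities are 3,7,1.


11! = 39916800
Denominator: 3!=6 * 7!=5040 * 1!=1
Coefficient = 39916800 / 30240 = 1320

1320


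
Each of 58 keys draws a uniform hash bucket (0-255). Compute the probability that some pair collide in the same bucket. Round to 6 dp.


P(all different) = prod((256-i)/256 for i=0..57) = 0.000909
P(at least one match) = 1 - 0.000909 = 0.999091

0.999091


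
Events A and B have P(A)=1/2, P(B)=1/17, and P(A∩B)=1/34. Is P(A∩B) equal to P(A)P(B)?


P(A)*P(B) = 1/2*1/17 = 1/34
P(A∩B) = 1/34, which equals P(A)P(B), so independent

Yes, A and B are independent


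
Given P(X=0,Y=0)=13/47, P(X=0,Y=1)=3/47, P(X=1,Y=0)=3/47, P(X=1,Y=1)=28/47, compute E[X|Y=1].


P(Y=1) = 31/47
E[X|Y=1] = (0*3 + 1*28)/31 = 28/31

28/31


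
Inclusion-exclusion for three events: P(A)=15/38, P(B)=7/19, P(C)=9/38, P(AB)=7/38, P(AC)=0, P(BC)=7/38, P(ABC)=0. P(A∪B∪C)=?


P(A∪B∪C) = P(A)+P(B)+P(C) - P(AB)-P(AC)-P(BC) + P(ABC)
= 15/38+7/19+9/38 - 7/38-0-7/38 + 0
= 12/19

12/19


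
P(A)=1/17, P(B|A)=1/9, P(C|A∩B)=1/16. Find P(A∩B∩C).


P(A∩B∩C) = P(A) * P(B|A) * P(C|A∩B)
= 1/17 * 1/9 * 1/16
= 1/153 * 1/16 = 1/2448

1/2448


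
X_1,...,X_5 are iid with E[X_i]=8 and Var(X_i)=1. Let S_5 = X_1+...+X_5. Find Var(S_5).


By independence, Var(S_n) = n*Var(X_1) = 5*1 = 5

5


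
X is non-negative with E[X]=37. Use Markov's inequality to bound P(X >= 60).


Markov: P(X >= a) <= E[X]/a
P(X >= 60) <= 37/60

37/60


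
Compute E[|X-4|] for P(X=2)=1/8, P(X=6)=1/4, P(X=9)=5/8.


E[|X-4|] = sum(g(x)*P(x))
= 2*1/8 + 2*1/4 + 5*5/8
= 31/8

31/8


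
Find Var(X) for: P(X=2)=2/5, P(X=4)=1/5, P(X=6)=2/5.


E[X] = 4, E[X^2] = 96/5
Var(X) = E[X^2] - (E[X])^2 = 96/5 - (4)^2 = 16/5

16/5


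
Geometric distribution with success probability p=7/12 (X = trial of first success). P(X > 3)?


P(X > 3) = P(first 3 trials all fail) = (1-p)^3 = (5/12)^3 = 125/1728

125/1728


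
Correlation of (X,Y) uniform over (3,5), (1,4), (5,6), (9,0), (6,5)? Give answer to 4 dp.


Cov(X,Y) = -3.4000, Var(X) = 7.3600, Var(Y) = 4.4000
rho = Cov/(sqrt(VarX)*sqrt(VarY)) = -0.5975

-0.5975


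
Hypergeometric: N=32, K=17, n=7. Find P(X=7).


P(X=7) = C(17,7)*C(15,0) / C(32,7)
= 19448*1 / 3365856
= 19448/3365856 = 187/32364

187/32364


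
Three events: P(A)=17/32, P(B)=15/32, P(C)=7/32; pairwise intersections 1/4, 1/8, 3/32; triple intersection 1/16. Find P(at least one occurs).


P(A∪B∪C) = P(A)+P(B)+P(C) - P(AB)-P(AC)-P(BC) + P(ABC)
= 17/32+15/32+7/32 - 1/4-1/8-3/32 + 1/16
= 13/16

13/16


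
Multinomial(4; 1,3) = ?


4! = 24
Denominator: 1!=1 * 3!=6
Coefficient = 24 / 6 = 4

4


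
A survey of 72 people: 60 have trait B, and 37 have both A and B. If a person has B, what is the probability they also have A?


P(A|B) = P(A∩B)/P(B) = (37/72)/(60/72) = 37/60

37/60


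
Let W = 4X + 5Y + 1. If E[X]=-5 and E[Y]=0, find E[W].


E[4X + 5Y + 1] = 4*E[X] + 5*E[Y] + 1
= (4)*(-5) + (5)*(0) + (1)
= -20 + 0 + 1 = -19

-19


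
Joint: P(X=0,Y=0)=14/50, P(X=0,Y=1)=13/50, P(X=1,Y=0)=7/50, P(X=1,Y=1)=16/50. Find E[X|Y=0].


P(Y=0) = 21/50
E[X|Y=0] = (0*14 + 1*7)/21 = 7/21 = 1/3

1/3


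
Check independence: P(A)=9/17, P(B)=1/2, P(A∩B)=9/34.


P(A)*P(B) = 9/17*1/2 = 9/34
P(A∩B) = 9/34, which equals P(A)P(B), so independent

Yes, A and B are independent


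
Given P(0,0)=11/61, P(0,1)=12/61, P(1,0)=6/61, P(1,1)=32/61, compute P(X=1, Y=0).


Read from table: P(X=1, Y=0) = 6/61

6/61


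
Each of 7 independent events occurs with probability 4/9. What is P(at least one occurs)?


P(at least one) = 1 - P(none)
P(none) = (1 - 4/9)^7 = (5/9)^7 = 78125/4782969
P(at least one) = 1 - 78125/4782969 = 4704844/4782969

4704844/4782969


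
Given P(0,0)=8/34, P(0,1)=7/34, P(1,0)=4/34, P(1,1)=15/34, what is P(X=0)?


P(X=0) = P(0,0)+P(0,1) = 8/34 + 7/34 = 15/34

15/34


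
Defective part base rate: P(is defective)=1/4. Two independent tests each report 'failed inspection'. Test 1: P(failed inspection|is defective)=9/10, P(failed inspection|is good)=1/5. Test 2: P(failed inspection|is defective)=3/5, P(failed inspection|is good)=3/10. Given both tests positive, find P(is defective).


After test 1: P(+) = 9/10*1/4 + 1/5*3/4 = 3/8
P(B|+) = (9/40)/(3/8) = 3/5
After test 2 (use post1 as new prior): P(+) = 3/5*3/5 + 3/10*2/5 = 12/25
P(B|+,+) = (9/25)/(12/25) = 3/4

3/4


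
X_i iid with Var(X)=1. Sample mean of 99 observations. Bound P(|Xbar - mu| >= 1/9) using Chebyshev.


Var(Xbar) = Var(X)/n = 1/99
Chebyshev: P(|Xbar-mu| >= 1/9) <= Var(Xbar)/(1/9)^2 = (1/99)/(1/81) = 9/11

9/11


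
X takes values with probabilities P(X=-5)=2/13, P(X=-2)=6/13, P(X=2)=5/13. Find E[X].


E[X] = sum(x * P(x))
= -5*2/13 - 2*6/13 + 2*5/13
= -12/13

-12/13


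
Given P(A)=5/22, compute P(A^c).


P(A') = 1 - P(A) = 1 - 5/22 = 17/22

17/22


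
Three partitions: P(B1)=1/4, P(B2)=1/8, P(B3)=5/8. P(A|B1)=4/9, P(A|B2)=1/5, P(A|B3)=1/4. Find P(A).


P(A) = P(A|B1)P(B1) + P(A|B2)P(B2) + P(A|B3)P(B3)
= 4/9*1/4 + 1/5*1/8 + 1/4*5/8
= 1/9 + 1/40 + 5/32 = 421/1440

421/1440


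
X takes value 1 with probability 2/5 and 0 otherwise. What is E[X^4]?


For Bernoulli: X in {0,1}
E[X^4] = 0^4*(1-2/5) + 1^4*2/5 = 2/5

2/5


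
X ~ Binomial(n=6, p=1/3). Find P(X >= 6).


P(X>=6) = P(X=6)
= 1/729
= 1/729

1/729


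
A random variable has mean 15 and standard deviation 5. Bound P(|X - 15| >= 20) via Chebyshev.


k = 20/5 = 4
Chebyshev: P(|X-mu| >= k*sigma) <= 1/k^2 = 1/4^2 = 1/16

1/16


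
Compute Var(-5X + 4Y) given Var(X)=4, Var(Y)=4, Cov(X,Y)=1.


Var(-5X + 4Y) = (-5)^2*Var(X) + 4^2*Var(Y) + 2*(-5)*4*Cov(X,Y)
= 25*4 + 16*4 - 40*1
= 100 + 64 - 40 = 124

124


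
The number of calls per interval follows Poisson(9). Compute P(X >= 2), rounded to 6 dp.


P(X>=2) = 1 - P(X<=1) = 1 - (e^(-9)*9^0/0! + e^(-9)*9^1/1!)
≈ 1 - (0.0001234098 + 0.0011106882)
= 1 - 0.0012340980 = 0.9987659020
≈ 0.998766

0.998766


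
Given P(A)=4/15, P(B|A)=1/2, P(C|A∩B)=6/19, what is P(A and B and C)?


P(A∩B∩C) = P(A) * P(B|A) * P(C|A∩B)
= 4/15 * 1/2 * 6/19
= 2/15 * 6/19 = 4/95

4/95


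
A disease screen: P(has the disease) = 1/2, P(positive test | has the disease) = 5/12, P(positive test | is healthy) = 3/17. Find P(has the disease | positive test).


P(A) = P(A|B)P(B) + P(A|B')P(B') = 5/12*1/2 + 3/17*1/2 = 121/408
P(B|A) = P(A|B)P(B)/P(A) = (5/24)/(121/408) = 85/121

85/121


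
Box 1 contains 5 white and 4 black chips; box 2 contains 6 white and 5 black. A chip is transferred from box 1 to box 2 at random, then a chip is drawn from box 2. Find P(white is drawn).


P(transfer white) = 5/9; P(transfer black) = 4/9
If white transferred: Urn II has 7 white of 12, so P(white|white moved) = 7/12
If black transferred: Urn II has 6 white of 12, so P(white|black moved) = 1/2
By total probability: P(white) = 5/9*7/12 + 4/9*1/2 = 59/108

59/108


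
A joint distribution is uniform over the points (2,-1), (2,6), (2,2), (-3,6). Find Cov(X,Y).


E[X]=3/4, E[Y]=13/4, E[XY]=-1
Cov(X,Y) = E[XY] - E[X]E[Y] = -1 - 3/4*13/4 = -55/16

-55/16


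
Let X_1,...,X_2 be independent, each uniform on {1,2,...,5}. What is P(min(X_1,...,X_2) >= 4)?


P(min >= 4) = P(all X_i >= 4) = (P(X_1 >= 4))^2
= (2/5)^2 = 4/25

4/25


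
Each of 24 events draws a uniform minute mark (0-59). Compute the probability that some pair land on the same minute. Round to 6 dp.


P(all different) = prod((60-i)/60 for i=0..23) = 0.004721
P(at least one match) = 1 - 0.004721 = 0.995279

0.995279


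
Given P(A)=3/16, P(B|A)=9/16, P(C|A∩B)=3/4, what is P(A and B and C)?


P(A∩B∩C) = P(A) * P(B|A) * P(C|A∩B)
= 3/16 * 9/16 * 3/4
= 27/256 * 3/4 = 81/1024

81/1024


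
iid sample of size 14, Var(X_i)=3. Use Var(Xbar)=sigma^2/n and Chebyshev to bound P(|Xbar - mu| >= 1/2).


Var(Xbar) = Var(X)/n = 3/14
Chebyshev: P(|Xbar-mu| >= 1/2) <= Var(Xbar)/(1/2)^2 = (3/14)/(1/4) = 6/7

6/7


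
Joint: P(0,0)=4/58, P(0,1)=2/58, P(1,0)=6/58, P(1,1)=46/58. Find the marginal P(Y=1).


P(Y=1) = P(0,1)+P(1,1) = 2/58 + 46/58 = 48/58 = 24/29

24/29


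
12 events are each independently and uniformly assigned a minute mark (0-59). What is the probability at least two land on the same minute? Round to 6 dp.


P(all different) = prod((60-i)/60 for i=0..11) = 0.307929
P(at least one match) = 1 - 0.307929 = 0.692071

0.692071


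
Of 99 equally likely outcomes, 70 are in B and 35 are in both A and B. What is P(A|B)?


P(A|B) = P(A∩B)/P(B) = (35/99)/(70/99) = 35/70 = 1/2

1/2


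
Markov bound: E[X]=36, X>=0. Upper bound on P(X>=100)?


Markov: P(X >= a) <= E[X]/a
P(X >= 100) <= 36/100 = 9/25

9/25


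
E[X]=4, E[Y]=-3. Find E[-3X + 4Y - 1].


E[-3X + 4Y - 1] = -3*E[X] + 4*E[Y] - 1
= (-3)*(4) + (4)*(-3) + (-1)
= -12 - 12 - 1 = -25

-25


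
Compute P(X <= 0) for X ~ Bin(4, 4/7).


P(X<=0) = P(X=0)
= 81/2401
= 81/2401

81/2401


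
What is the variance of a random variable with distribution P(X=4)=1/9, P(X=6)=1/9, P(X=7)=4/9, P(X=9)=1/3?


E[X] = 65/9, E[X^2] = 491/9
Var(X) = E[X^2] - (E[X])^2 = 491/9 - (65/9)^2 = 194/81

194/81


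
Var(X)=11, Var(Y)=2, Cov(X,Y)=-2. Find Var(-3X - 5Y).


Var(-3X - 5Y) = (-3)^2*Var(X) + (-5)^2*Var(Y) + 2*(-3)*(-5)*Cov(X,Y)
= 9*11 + 25*2 + 30*(-2)
= 99 + 50 - 60 = 89

89


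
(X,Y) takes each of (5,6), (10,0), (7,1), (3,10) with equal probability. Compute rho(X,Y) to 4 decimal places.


Cov(X,Y) = -9.8125, Var(X) = 6.6875, Var(Y) = 16.1875
rho = Cov/(sqrt(VarX)*sqrt(VarY)) = -0.9431

-0.9431


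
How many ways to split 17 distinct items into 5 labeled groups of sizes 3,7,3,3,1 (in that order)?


17! = 355687428096000
Denominator: 3!=6 * 7!=5040 * 3!=6 * 3!=6 * 1!=1
Coefficient = 355687428096000 / 1088640 = 326726400

326726400


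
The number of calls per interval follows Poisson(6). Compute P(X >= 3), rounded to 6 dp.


P(X>=3) = 1 - P(X<=2) = 1 - (e^(-6)*6^0/0! + e^(-6)*6^1/1! + e^(-6)*6^2/2!)
≈ 1 - (0.0024787522 + 0.0148725131 + 0.0446175392)
= 1 - 0.0619688045 = 0.9380311955
≈ 0.938031

0.938031


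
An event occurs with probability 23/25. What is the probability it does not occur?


P(A') = 1 - P(A) = 1 - 23/25 = 2/25

2/25


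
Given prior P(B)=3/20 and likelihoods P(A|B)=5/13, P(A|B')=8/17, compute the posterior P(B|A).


P(A) = P(A|B)P(B) + P(A|B')P(B') = 5/13*3/20 + 8/17*17/20 = 119/260
P(B|A) = P(A|B)P(B)/P(A) = (3/52)/(119/260) = 15/119

15/119


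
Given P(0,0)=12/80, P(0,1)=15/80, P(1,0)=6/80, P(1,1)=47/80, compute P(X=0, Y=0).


Read from table: P(X=0, Y=0) = 12/80 = 3/20

3/20


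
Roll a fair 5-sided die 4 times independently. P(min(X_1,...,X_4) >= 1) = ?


P(min >= 1) = P(all X_i >= 1) = (P(X_1 >= 1))^4
= (5/5)^4 = 1^4 = 1

1


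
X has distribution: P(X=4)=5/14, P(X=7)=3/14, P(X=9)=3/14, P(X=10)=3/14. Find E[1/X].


E[1/X] = sum(g(x)*P(x))
= 1/4*5/14 + 1/7*3/14 + 1/9*3/14 + 1/10*3/14
= 971/5880

971/5880


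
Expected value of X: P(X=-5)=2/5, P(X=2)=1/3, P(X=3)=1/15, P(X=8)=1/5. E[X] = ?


E[X] = sum(x * P(x))
= -5*2/5 + 2*1/3 + 3*1/15 + 8*1/5
= 7/15

7/15


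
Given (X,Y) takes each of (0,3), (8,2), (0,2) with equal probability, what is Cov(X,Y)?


E[X]=8/3, E[Y]=7/3, E[XY]=16/3
Cov(X,Y) = E[XY] - E[X]E[Y] = 16/3 - 8/3*7/3 = -8/9

-8/9


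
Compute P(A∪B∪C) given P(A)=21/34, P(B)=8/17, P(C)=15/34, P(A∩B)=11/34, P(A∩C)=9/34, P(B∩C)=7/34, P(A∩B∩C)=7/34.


P(A∪B∪C) = P(A)+P(B)+P(C) - P(AB)-P(AC)-P(BC) + P(ABC)
= 21/34+8/17+15/34 - 11/34-9/34-7/34 + 7/34
= 16/17

16/17


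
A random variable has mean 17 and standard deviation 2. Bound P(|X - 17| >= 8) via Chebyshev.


k = 8/2 = 4
Chebyshev: P(|X-mu| >= k*sigma) <= 1/k^2 = 1/4^2 = 1/16

1/16


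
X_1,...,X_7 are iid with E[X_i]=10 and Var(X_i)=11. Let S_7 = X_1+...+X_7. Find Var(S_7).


By independence, Var(S_n) = n*Var(X_1) = 7*11 = 77

77


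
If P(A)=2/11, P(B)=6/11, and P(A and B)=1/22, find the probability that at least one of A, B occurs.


P(A∪B) = P(A) + P(B) - P(A∩B)
= 2/11 + 6/11 - 1/22 = 15/22

15/22


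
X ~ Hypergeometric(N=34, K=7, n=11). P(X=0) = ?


P(X=0) = C(7,0)*C(27,11) / C(34,11)
= 1*13037895 / 286097760
= 13037895/286097760 = 1311/28768

1311/28768


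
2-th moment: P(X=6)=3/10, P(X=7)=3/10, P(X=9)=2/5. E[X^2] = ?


E[X^2] = sum(x^2 * P(x))
= 36*3/10 + 49*3/10 + 81*2/5
= 579/10

579/10


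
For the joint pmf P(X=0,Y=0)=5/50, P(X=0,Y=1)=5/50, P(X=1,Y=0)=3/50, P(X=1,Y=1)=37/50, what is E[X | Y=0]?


P(Y=0) = 8/50
E[X|Y=0] = (0*5 + 1*3)/8 = 3/8

3/8


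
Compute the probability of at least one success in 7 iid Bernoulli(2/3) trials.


P(at least one) = 1 - P(none)
P(none) = (1 - 2/3)^7 = (1/3)^7 = 1/2187
P(at least one) = 1 - 1/2187 = 2186/2187

2186/2187


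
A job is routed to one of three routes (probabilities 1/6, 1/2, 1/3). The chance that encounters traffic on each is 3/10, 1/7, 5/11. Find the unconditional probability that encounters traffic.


P(A) = P(A|B1)P(B1) + P(A|B2)P(B2) + P(A|B3)P(B3)
= 3/10*1/6 + 1/7*1/2 + 5/11*1/3
= 1/20 + 1/14 + 5/33 = 1261/4620

1261/4620


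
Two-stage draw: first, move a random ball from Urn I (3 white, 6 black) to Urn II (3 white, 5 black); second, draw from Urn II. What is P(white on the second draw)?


P(transfer white) = 3/9 = 1/3; P(transfer black) = 2/3
If white transferred: Urn II has 4 white of 9, so P(white|white moved) = 4/9
If black transferred: Urn II has 3 white of 9, so P(white|black moved) = 1/3
By total probability: P(white) = 1/3*4/9 + 2/3*1/3 = 10/27

10/27


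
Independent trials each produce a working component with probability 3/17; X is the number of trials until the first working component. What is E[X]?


For geometric (trials until first success), E[X] = 1/p = 1/(3/17) = 17/3

17/3


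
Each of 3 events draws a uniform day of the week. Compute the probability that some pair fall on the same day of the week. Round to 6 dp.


P(all different) = prod((7-i)/7 for i=0..2) = 0.612245
P(at least one match) = 1 - 0.612245 = 0.387755

0.387755


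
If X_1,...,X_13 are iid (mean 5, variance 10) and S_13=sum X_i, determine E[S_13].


E[S_n] = n*E[X_1] = 13*5 = 65

65


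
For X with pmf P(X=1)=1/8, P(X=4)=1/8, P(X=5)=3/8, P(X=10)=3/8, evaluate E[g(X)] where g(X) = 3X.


E[3X] = sum(g(x)*P(x))
= 3*1/8 + 12*1/8 + 15*3/8 + 30*3/8
= 75/4

75/4


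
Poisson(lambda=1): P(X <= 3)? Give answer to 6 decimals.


P(X<=3) = e^(-1)*1^0/0! + e^(-1)*1^1/1! + e^(-1)*1^2/2! + e^(-1)*1^3/3!
≈ 0.3678794412 + 0.3678794412 + 0.1839397206 + 0.0613132402
= 0.9810118432
≈ 0.981012

0.981012


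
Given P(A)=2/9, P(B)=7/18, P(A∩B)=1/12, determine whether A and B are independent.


P(A)*P(B) = 2/9*7/18 = 7/81
P(A∩B) = 1/12 != 7/81, so not independent

No, A and B are not independent


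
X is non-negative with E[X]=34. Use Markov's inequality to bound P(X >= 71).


Markov: P(X >= a) <= E[X]/a
P(X >= 71) <= 34/71

34/71


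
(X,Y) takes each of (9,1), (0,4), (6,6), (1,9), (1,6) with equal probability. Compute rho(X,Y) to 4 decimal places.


Cov(X,Y) = -5.6800, Var(X) = 12.2400, Var(Y) = 6.9600
rho = Cov/(sqrt(VarX)*sqrt(VarY)) = -0.6154

-0.6154


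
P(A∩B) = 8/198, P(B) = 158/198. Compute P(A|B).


P(A|B) = P(A∩B)/P(B) = (8/198)/(158/198) = 8/158 = 4/79

4/79


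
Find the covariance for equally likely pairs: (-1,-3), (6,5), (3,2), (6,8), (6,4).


E[X]=4, E[Y]=16/5, E[XY]=111/5
Cov(X,Y) = E[XY] - E[X]E[Y] = 111/5 - 4*16/5 = 47/5

47/5


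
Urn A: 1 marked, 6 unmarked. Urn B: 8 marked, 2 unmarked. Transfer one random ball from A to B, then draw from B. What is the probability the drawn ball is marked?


P(transfer marked) = 1/7; P(transfer unmarked) = 6/7
If marked transferred: Urn II has 9 marked of 11, so P(marked|marked moved) = 9/11
If unmarked transferred: Urn II has 8 marked of 11, so P(marked|unmarked moved) = 8/11
By total probability: P(marked) = 1/7*9/11 + 6/7*8/11 = 57/77

57/77


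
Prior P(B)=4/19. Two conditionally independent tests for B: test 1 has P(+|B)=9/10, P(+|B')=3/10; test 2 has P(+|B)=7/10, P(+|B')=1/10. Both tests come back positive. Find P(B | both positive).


After test 1: P(+) = 9/10*4/19 + 3/10*15/19 = 81/190
P(B|+) = (18/95)/(81/190) = 4/9
After test 2 (use post1 as new prior): P(+) = 7/10*4/9 + 1/10*5/9 = 11/30
P(B|+,+) = (14/45)/(11/30) = 28/33

28/33


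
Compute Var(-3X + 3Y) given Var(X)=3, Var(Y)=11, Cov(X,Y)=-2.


Var(-3X + 3Y) = (-3)^2*Var(X) + 3^2*Var(Y) + 2*(-3)*3*Cov(X,Y)
= 9*3 + 9*11 - 18*(-2)
= 27 + 99 + 36 = 162

162


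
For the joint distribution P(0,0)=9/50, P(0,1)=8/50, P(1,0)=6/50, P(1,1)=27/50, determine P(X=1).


P(X=1) = P(1,0)+P(1,1) = 6/50 + 27/50 = 33/50

33/50


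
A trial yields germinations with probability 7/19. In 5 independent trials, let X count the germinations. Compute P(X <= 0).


P(X<=0) = P(X=0)
= 248832/2476099
= 248832/2476099

248832/2476099


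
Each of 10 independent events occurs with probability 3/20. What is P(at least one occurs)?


P(at least one) = 1 - P(none)
P(none) = (1 - 3/20)^10 = (17/20)^10 = 2015993900449/10240000000000
P(at least one) = 1 - 2015993900449/10240000000000 = 8224006099551/10240000000000

8224006099551/10240000000000


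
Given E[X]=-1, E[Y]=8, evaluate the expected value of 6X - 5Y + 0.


E[6X - 5Y + 0] = 6*E[X] - 5*E[Y] + 0
= (6)*(-1) + (-5)*(8) + (0)
= -6 - 40 + 0 = -46

-46


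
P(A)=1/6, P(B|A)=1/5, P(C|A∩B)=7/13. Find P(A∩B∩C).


P(A∩B∩C) = P(A) * P(B|A) * P(C|A∩B)
= 1/6 * 1/5 * 7/13
= 1/30 * 7/13 = 7/390

7/390


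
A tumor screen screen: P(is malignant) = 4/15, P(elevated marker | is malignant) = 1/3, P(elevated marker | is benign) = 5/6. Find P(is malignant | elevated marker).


P(A) = P(A|B)P(B) + P(A|B')P(B') = 1/3*4/15 + 5/6*11/15 = 7/10
P(B|A) = P(A|B)P(B)/P(A) = (4/45)/(7/10) = 8/63

8/63


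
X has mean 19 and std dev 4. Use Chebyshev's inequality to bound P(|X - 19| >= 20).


k = 20/4 = 5
Chebyshev: P(|X-mu| >= k*sigma) <= 1/k^2 = 1/5^2 = 1/25

1/25


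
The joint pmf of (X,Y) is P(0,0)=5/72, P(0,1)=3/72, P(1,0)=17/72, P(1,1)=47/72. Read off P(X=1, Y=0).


Read from table: P(X=1, Y=0) = 17/72

17/72


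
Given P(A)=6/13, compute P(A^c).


P(A') = 1 - P(A) = 1 - 6/13 = 7/13

7/13


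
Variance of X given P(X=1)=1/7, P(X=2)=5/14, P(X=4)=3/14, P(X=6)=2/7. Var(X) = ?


E[X] = 24/7, E[X^2] = 107/7
Var(X) = E[X^2] - (E[X])^2 = 107/7 - (24/7)^2 = 173/49

173/49


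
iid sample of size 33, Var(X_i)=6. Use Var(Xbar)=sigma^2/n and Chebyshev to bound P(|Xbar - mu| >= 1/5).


Var(Xbar) = Var(X)/n = 6/33
Chebyshev: P(|Xbar-mu| >= 1/5) <= Var(Xbar)/(1/5)^2 = (2/11)/(1/25) = 50/11
Bound exceeds 1, so trivial bound: 1

1


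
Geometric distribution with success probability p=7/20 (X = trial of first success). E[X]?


For geometric (trials until first success), E[X] = 1/p = 1/(7/20) = 20/7

20/7


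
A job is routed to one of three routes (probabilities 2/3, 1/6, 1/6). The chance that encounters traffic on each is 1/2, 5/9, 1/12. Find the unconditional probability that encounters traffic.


P(A) = P(A|B1)P(B1) + P(A|B2)P(B2) + P(A|B3)P(B3)
= 1/2*2/3 + 5/9*1/6 + 1/12*1/6
= 1/3 + 5/54 + 1/72 = 95/216

95/216


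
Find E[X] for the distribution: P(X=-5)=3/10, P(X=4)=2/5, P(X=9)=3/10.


E[X] = sum(x * P(x))
= -5*3/10 + 4*2/5 + 9*3/10
= 14/5

14/5


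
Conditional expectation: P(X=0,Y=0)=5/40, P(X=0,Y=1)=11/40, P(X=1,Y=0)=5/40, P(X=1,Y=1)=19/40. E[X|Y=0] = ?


P(Y=0) = 10/40
E[X|Y=0] = (0*5 + 1*5)/10 = 5/10 = 1/2

1/2


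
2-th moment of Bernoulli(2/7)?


For Bernoulli: X in {0,1}
E[X^2] = 0^2*(1-2/7) + 1^2*2/7 = 2/7

2/7


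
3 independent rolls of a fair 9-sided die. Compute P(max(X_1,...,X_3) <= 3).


P(max <= 3) = P(all X_i <= 3) = (P(X_1 <= 3))^3
= (3/9)^3 = (1/3)^3 = 1/27

1/27


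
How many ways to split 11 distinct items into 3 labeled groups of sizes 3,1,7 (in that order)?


11! = 39916800
Denominator: 3!=6 * 1!=1 * 7!=5040
Coefficient = 39916800 / 30240 = 1320

1320


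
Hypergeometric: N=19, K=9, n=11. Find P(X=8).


P(X=8) = C(9,8)*C(10,3) / C(19,11)
= 9*120 / 75582
= 1080/75582 = 60/4199

60/4199


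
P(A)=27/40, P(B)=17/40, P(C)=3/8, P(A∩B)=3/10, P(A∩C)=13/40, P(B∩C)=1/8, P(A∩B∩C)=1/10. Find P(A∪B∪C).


P(A∪B∪C) = P(A)+P(B)+P(C) - P(AB)-P(AC)-P(BC) + P(ABC)
= 27/40+17/40+3/8 - 3/10-13/40-1/8 + 1/10
= 33/40

33/40


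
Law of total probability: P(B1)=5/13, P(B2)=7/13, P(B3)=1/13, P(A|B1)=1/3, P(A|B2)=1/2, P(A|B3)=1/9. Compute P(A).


P(A) = P(A|B1)P(B1) + P(A|B2)P(B2) + P(A|B3)P(B3)
= 1/3*5/13 + 1/2*7/13 + 1/9*1/13
= 5/39 + 7/26 + 1/117 = 95/234

95/234


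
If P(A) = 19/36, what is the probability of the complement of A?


P(A') = 1 - P(A) = 1 - 19/36 = 17/36

17/36


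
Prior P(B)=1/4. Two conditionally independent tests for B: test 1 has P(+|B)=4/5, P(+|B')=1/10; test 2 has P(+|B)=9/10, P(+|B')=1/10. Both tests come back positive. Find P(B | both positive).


After test 1: P(+) = 4/5*1/4 + 1/10*3/4 = 11/40
P(B|+) = (1/5)/(11/40) = 8/11
After test 2 (use post1 as new prior): P(+) = 9/10*8/11 + 1/10*3/11 = 15/22
P(B|+,+) = (36/55)/(15/22) = 24/25

24/25


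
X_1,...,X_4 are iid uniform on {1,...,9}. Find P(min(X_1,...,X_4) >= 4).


P(min >= 4) = P(all X_i >= 4) = (P(X_1 >= 4))^4
= (6/9)^4 = (2/3)^4 = 16/81

16/81


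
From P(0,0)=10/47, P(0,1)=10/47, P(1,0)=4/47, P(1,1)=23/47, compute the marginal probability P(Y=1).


P(Y=1) = P(0,1)+P(1,1) = 10/47 + 23/47 = 33/47

33/47


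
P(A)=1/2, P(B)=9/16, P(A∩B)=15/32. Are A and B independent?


P(A)*P(B) = 1/2*9/16 = 9/32
P(A∩B) = 15/32 != 9/32, so not independent

No, A and B are not independent


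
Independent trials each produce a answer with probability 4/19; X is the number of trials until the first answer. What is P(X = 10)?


P(X=10) = (1-p)^9 * p = (15/19)^9 * 4/19
= 38443359375/322687697779 * 4/19 = 153773437500/6131066257801

153773437500/6131066257801


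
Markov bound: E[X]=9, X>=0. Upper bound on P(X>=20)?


Markov: P(X >= a) <= E[X]/a
P(X >= 20) <= 9/20

9/20


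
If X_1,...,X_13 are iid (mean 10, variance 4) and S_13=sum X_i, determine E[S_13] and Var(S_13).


E[S_n] = n*mu = 13*10 = 130
Var(S_n) = n*sigma^2 = 13*4 = 52

E[S_13]=130, Var(S_13)=52


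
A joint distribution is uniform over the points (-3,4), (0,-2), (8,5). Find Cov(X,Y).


E[X]=5/3, E[Y]=7/3, E[XY]=28/3
Cov(X,Y) = E[XY] - E[X]E[Y] = 28/3 - 5/3*7/3 = 49/9

49/9


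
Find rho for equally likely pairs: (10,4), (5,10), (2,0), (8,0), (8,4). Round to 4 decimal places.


Cov(X,Y) = 0.6400, Var(X) = 7.8400, Var(Y) = 13.4400
rho = Cov/(sqrt(VarX)*sqrt(VarY)) = 0.0623

0.0623


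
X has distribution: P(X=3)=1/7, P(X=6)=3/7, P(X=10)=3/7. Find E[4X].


E[4X] = sum(g(x)*P(x))
= 12*1/7 + 24*3/7 + 40*3/7
= 204/7

204/7


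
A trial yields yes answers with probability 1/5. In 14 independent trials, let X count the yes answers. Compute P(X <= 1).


P(X<=1) = P(X=0) + P(X=1)
= 268435456/6103515625 + 939524096/6103515625
= 1207959552/6103515625

1207959552/6103515625


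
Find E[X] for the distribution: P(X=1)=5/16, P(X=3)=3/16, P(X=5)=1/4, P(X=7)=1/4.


E[X] = sum(x * P(x))
= 1*5/16 + 3*3/16 + 5*1/4 + 7*1/4
= 31/8

31/8


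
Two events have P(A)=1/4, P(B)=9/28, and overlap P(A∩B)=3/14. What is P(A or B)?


P(A∪B) = P(A) + P(B) - P(A∩B)
= 1/4 + 9/28 - 3/14 = 5/14

5/14


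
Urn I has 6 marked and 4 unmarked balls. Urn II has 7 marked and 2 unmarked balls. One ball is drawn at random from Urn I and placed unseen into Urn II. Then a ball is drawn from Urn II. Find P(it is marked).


P(transfer marked) = 6/10 = 3/5; P(transfer unmarked) = 2/5
If marked transferred: Urn II has 8 marked of 10, so P(marked|marked moved) = 4/5
If unmarked transferred: Urn II has 7 marked of 10, so P(marked|unmarked moved) = 7/10
By total probability: P(marked) = 3/5*4/5 + 2/5*7/10 = 19/25

19/25


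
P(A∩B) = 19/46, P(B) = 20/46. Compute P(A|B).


P(A|B) = P(A∩B)/P(B) = (19/46)/(20/46) = 19/20

19/20


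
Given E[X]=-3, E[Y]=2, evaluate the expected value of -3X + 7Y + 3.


E[-3X + 7Y + 3] = -3*E[X] + 7*E[Y] + 3
= (-3)*(-3) + (7)*(2) + (3)
= 9 + 14 + 3 = 26

26


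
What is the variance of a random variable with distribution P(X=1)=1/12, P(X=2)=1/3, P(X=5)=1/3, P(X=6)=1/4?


E[X] = 47/12, E[X^2] = 75/4
Var(X) = E[X^2] - (E[X])^2 = 75/4 - (47/12)^2 = 491/144

491/144


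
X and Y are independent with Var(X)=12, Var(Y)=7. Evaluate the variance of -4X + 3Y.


Independence => Cov(X,Y)=0
Var(-4X + 3Y) = (-4)^2*Var(X) + 3^2*Var(Y)
= 16*12 + 9*7 = 255

255


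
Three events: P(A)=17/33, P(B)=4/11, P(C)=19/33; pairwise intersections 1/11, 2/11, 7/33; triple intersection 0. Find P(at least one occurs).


P(A∪B∪C) = P(A)+P(B)+P(C) - P(AB)-P(AC)-P(BC) + P(ABC)
= 17/33+4/11+19/33 - 1/11-2/11-7/33 + 0
= 32/33

32/33


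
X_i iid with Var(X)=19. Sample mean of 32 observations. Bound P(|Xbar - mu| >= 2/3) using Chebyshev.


Var(Xbar) = Var(X)/n = 19/32
Chebyshev: P(|Xbar-mu| >= 2/3) <= Var(Xbar)/(2/3)^2 = (19/32)/(4/9) = 171/128
Bound exceeds 1, so trivial bound: 1

1


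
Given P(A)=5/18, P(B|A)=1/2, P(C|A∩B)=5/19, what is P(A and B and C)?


P(A∩B∩C) = P(A) * P(B|A) * P(C|A∩B)
= 5/18 * 1/2 * 5/19
= 5/36 * 5/19 = 25/684

25/684


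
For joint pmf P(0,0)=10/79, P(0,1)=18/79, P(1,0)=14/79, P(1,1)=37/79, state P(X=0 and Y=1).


Read from table: P(X=0, Y=1) = 18/79

18/79


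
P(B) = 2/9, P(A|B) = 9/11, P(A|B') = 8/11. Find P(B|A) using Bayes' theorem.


P(A) = P(A|B)P(B) + P(A|B')P(B') = 9/11*2/9 + 8/11*7/9 = 74/99
P(B|A) = P(A|B)P(B)/P(A) = (2/11)/(74/99) = 9/37

9/37


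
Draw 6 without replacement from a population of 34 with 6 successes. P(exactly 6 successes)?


P(X=6) = C(6,6)*C(28,0) / C(34,6)
= 1*1 / 1344904
= 1/1344904

1/1344904


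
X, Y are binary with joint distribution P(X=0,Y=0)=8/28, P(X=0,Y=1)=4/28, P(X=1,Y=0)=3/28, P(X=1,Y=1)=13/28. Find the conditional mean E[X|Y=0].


P(Y=0) = 11/28
E[X|Y=0] = (0*8 + 1*3)/11 = 3/11

3/11


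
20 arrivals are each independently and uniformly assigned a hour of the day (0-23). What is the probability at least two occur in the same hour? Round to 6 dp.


P(all different) = prod((24-i)/24 for i=0..19) = 0.000006
P(at least one match) = 1 - 0.000006 = 0.999994

0.999994


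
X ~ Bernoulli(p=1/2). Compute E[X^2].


For Bernoulli: X in {0,1}
E[X^2] = 0^2*(1-1/2) + 1^2*1/2 = 1/2

1/2


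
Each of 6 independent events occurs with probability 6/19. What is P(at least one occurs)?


P(at least one) = 1 - P(none)
P(none) = (1 - 6/19)^6 = (13/19)^6 = 4826809/47045881
P(at least one) = 1 - 4826809/47045881 = 42219072/47045881

42219072/47045881


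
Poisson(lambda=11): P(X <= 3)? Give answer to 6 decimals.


P(X<=3) = e^(-11)*11^0/0! + e^(-11)*11^1/1! + e^(-11)*11^2/2! + e^(-11)*11^3/3!
≈ 0.0000167017 + 0.0001837187 + 0.0010104529 + 0.0037049940
= 0.0049158673
≈ 0.004916

0.004916


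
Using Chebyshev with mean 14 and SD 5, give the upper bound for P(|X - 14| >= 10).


k = 10/5 = 2
Chebyshev: P(|X-mu| >= k*sigma) <= 1/k^2 = 1/2^2 = 1/4

1/4


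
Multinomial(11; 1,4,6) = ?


11! = 39916800
Denominator: 1!=1 * 4!=24 * 6!=720
Coefficient = 39916800 / 17280 = 2310

2310


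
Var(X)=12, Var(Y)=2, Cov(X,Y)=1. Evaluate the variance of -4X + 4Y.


Var(-4X + 4Y) = (-4)^2*Var(X) + 4^2*Var(Y) + 2*(-4)*4*Cov(X,Y)
= 16*12 + 16*2 - 32*1
= 192 + 32 - 32 = 192

192


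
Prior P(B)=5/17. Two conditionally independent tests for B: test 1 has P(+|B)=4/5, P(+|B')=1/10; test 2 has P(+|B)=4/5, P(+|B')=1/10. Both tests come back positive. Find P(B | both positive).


After test 1: P(+) = 4/5*5/17 + 1/10*12/17 = 26/85
P(B|+) = (4/17)/(26/85) = 10/13
After test 2 (use post1 as new prior): P(+) = 4/5*10/13 + 1/10*3/13 = 83/130
P(B|+,+) = (8/13)/(83/130) = 80/83

80/83


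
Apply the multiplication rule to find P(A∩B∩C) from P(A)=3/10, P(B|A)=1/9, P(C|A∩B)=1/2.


P(A∩B∩C) = P(A) * P(B|A) * P(C|A∩B)
= 3/10 * 1/9 * 1/2
= 1/30 * 1/2 = 1/60

1/60


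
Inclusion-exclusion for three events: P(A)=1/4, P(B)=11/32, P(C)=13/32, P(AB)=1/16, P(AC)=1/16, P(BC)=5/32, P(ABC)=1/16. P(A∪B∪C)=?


P(A∪B∪C) = P(A)+P(B)+P(C) - P(AB)-P(AC)-P(BC) + P(ABC)
= 1/4+11/32+13/32 - 1/16-1/16-5/32 + 1/16
= 25/32

25/32


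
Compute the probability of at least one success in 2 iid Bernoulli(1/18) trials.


P(at least one) = 1 - P(none)
P(none) = (1 - 1/18)^2 = (17/18)^2 = 289/324
P(at least one) = 1 - 289/324 = 35/324

35/324


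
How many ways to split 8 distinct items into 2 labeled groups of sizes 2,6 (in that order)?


8! = 40320
Denominator: 2!=2 * 6!=720
Coefficient = 40320 / 1440 = 28

28


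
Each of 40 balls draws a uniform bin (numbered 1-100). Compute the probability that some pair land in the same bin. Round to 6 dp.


P(all different) = prod((100-i)/100 for i=0..39) = 0.000112
P(at least one match) = 1 - 0.000112 = 0.999888

0.999888


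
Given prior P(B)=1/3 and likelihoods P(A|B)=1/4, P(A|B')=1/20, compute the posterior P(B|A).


P(A) = P(A|B)P(B) + P(A|B')P(B') = 1/4*1/3 + 1/20*2/3 = 7/60
P(B|A) = P(A|B)P(B)/P(A) = (1/12)/(7/60) = 5/7

5/7


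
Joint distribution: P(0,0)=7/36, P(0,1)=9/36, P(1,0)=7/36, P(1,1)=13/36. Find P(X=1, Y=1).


Read from table: P(X=1, Y=1) = 13/36

13/36


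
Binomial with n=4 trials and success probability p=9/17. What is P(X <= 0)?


P(X<=0) = P(X=0)
= 4096/83521
= 4096/83521

4096/83521


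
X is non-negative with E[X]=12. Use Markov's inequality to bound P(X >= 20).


Markov: P(X >= a) <= E[X]/a
P(X >= 20) <= 12/20 = 3/5

3/5


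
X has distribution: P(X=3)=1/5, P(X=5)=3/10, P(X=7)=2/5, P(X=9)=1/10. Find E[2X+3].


E[2X+3] = sum(g(x)*P(x))
= 9*1/5 + 13*3/10 + 17*2/5 + 21*1/10
= 73/5

73/5


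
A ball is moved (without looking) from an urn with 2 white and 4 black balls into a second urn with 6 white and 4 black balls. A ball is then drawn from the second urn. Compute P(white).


P(transfer white) = 2/6 = 1/3; P(transfer black) = 2/3
If white transferred: Urn II has 7 white of 11, so P(white|white moved) = 7/11
If black transferred: Urn II has 6 white of 11, so P(white|black moved) = 6/11
By total probability: P(white) = 1/3*7/11 + 2/3*6/11 = 19/33

19/33


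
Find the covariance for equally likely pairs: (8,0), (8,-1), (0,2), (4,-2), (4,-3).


E[X]=24/5, E[Y]=-4/5, E[XY]=-28/5
Cov(X,Y) = E[XY] - E[X]E[Y] = -28/5 - 24/5*-4/5 = -44/25

-44/25


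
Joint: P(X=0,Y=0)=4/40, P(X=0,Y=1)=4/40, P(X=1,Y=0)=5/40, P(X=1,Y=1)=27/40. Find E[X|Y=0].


P(Y=0) = 9/40
E[X|Y=0] = (0*4 + 1*5)/9 = 5/9

5/9


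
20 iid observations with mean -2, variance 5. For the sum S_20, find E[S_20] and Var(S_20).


E[S_n] = n*mu = 20*-2 = -40
Var(S_n) = n*sigma^2 = 20*5 = 100

E[S_20]=-40, Var(S_20)=100


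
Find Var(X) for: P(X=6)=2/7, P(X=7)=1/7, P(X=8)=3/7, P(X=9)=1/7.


E[X] = 52/7, E[X^2] = 394/7
Var(X) = E[X^2] - (E[X])^2 = 394/7 - (52/7)^2 = 54/49

54/49


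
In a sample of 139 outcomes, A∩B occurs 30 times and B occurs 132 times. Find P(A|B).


P(A|B) = P(A∩B)/P(B) = (30/139)/(132/139) = 30/132 = 5/22

5/22


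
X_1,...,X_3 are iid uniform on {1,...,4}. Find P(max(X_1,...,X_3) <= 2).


P(max <= 2) = P(all X_i <= 2) = (P(X_1 <= 2))^3
= (2/4)^3 = (1/2)^3 = 1/8

1/8


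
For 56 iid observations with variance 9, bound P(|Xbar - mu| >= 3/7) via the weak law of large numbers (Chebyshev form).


Var(Xbar) = Var(X)/n = 9/56
Chebyshev: P(|Xbar-mu| >= 3/7) <= Var(Xbar)/(3/7)^2 = (9/56)/(9/49) = 7/8

7/8


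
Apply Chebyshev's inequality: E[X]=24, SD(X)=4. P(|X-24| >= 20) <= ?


k = 20/4 = 5
Chebyshev: P(|X-mu| >= k*sigma) <= 1/k^2 = 1/5^2 = 1/25

1/25


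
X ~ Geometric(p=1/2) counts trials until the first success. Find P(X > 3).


P(X > 3) = P(first 3 trials all fail) = (1-p)^3 = (1/2)^3 = 1/8

1/8


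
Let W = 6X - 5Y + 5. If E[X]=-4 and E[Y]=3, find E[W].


E[6X - 5Y + 5] = 6*E[X] - 5*E[Y] + 5
= (6)*(-4) + (-5)*(3) + (5)
= -24 - 15 + 5 = -34

-34


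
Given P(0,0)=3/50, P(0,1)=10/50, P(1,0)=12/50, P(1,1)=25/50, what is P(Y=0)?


P(Y=0) = P(0,0)+P(1,0) = 3/50 + 12/50 = 15/50 = 3/10

3/10


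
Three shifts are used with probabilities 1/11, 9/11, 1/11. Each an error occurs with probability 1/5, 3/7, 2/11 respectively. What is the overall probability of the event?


P(A) = P(A|B1)P(B1) + P(A|B2)P(B2) + P(A|B3)P(B3)
= 1/5*1/11 + 3/7*9/11 + 2/11*1/11
= 1/55 + 27/77 + 2/121 = 1632/4235

1632/4235


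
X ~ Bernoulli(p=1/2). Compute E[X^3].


For Bernoulli: X in {0,1}
E[X^3] = 0^3*(1-1/2) + 1^3*1/2 = 1/2

1/2


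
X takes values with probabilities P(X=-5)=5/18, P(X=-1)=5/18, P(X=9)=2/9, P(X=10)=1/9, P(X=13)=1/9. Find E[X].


E[X] = sum(x * P(x))
= -5*5/18 - 1*5/18 + 9*2/9 + 10*1/9 + 13*1/9
= 26/9

26/9


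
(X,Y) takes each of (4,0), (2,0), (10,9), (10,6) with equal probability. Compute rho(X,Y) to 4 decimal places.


Cov(X,Y) = 13.1250, Var(X) = 12.7500, Var(Y) = 15.1875
rho = Cov/(sqrt(VarX)*sqrt(VarY)) = 0.9432

0.9432


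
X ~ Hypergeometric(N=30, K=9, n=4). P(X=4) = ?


P(X=4) = C(9,4)*C(21,0) / C(30,4)
= 126*1 / 27405
= 126/27405 = 2/435

2/435


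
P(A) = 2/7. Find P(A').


P(A') = 1 - P(A) = 1 - 2/7 = 5/7

5/7


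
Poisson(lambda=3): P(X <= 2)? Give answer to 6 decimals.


P(X<=2) = e^(-3)*3^0/0! + e^(-3)*3^1/1! + e^(-3)*3^2/2!
≈ 0.0497870684 + 0.1493612051 + 0.2240418077
= 0.4231900812
≈ 0.423190

0.423190


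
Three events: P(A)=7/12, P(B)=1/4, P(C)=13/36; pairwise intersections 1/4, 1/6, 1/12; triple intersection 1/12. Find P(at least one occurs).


P(A∪B∪C) = P(A)+P(B)+P(C) - P(AB)-P(AC)-P(BC) + P(ABC)
= 7/12+1/4+13/36 - 1/4-1/6-1/12 + 1/12
= 7/9

7/9


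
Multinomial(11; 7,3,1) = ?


11! = 39916800
Denominator: 7!=5040 * 3!=6 * 1!=1
Coefficient = 39916800 / 30240 = 1320

1320
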